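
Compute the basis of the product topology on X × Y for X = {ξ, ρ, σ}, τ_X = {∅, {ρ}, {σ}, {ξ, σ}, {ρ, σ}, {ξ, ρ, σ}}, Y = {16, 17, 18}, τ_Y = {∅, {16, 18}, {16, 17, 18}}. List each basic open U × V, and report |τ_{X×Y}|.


Basis B = {∅ × ∅, {ρ} × {16, 18}, {σ} × {16, 18}, {ρ} × {16, 17, 18}, {σ} × {16, 17, 18}, {ξ, σ} × {16, 18}, {ρ, σ} × {16, 18}, {ξ, σ} × {16, 17, 18}, {ξ, ρ, σ} × {16, 18}, {ρ, σ} × {16, 17, 18}, {ξ, ρ, σ} × {16, 17, 18}}; |τ_{X×Y}| = 18.

Enumerate products U × V with U ∈ τ_X, V ∈ τ_Y (deduplicated):
  ∅ × ∅ = {} (∅)
  {ρ} × {16, 18} = {(ρ,16), (ρ,18)}
  {σ} × {16, 18} = {(σ,16), (σ,18)}
  {ρ} × {16, 17, 18} = {(ρ,16), (ρ,17), (ρ,18)}
  {σ} × {16, 17, 18} = {(σ,16), (σ,17), (σ,18)}
  {ξ, σ} × {16, 18} = {(ξ,16), (ξ,18), (σ,16), (σ,18)}
  {ρ, σ} × {16, 18} = {(ρ,16), (ρ,18), (σ,16), (σ,18)}
  {ξ, σ} × {16, 17, 18} = {(ξ,16), (ξ,17), (ξ,18), (σ,16), (σ,17), (σ,18)}
  {ξ, ρ, σ} × {16, 18} = {(ξ,16), (ξ,18), (ρ,16), (ρ,18), (σ,16), (σ,18)}
  {ρ, σ} × {16, 17, 18} = {(ρ,16), (ρ,17), (ρ,18), (σ,16), (σ,17), (σ,18)}
  {ξ, ρ, σ} × {16, 17, 18} = {(ξ,16), (ξ,17), (ξ,18), (ρ,16), (ρ,17), (ρ,18), (σ,16), (σ,17), (σ,18)}
These 11 distinct sets form the basis B.
Close under arbitrary unions to get τ_{X×Y}; counting gives |τ_{X×Y}| = 18.


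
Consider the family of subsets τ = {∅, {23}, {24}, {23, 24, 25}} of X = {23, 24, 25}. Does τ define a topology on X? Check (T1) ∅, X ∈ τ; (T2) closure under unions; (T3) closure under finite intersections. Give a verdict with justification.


τ is NOT a topology on X.

Axiom (T1): ∅ ∈ τ? Yes; X ∈ τ? Yes.
Axiom (T2/T3): check pairwise unions and intersections of members of τ.
Counterexample for (T2): {23} ∪ {24} = {23, 24} ∉ τ. Therefore τ is NOT a topology.


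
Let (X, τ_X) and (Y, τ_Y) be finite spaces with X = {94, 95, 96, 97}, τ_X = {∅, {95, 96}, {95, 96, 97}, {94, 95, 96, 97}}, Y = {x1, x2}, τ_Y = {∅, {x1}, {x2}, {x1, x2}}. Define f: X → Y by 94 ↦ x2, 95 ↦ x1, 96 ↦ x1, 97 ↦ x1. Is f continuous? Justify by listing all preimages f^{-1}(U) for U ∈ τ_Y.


f is NOT continuous.

Compute f^{-1}(U) for each U ∈ τ_Y:
  U = ∅: f^{-1}(U) = ∅ ∈ τ_X ✓.
  U = {x1}: f^{-1}(U) = {95, 96, 97} ∈ τ_X ✓.
  U = {x2}: f^{-1}(U) = {94} ∉ τ_X ✗.
  U = {x1, x2}: f^{-1}(U) = {94, 95, 96, 97} ∈ τ_X ✓.
Found U = {x2} with f^{-1}(U) = {94} not in τ_X. Therefore f is NOT continuous.


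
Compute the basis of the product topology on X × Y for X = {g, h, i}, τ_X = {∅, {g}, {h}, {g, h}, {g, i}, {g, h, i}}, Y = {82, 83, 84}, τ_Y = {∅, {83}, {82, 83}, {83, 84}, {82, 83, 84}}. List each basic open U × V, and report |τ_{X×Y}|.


Basis B = {∅ × ∅, {g} × {83}, {h} × {83}, {g} × {82, 83}, {g} × {83, 84}, {g, h} × {83}, {g, i} × {83}, {h} × {82, 83}, {h} × {83, 84}, {g} × {82, 83, 84}, {g, h, i} × {83}, {h} × {82, 83, 84}, {g, h} × {82, 83}, {g, i} × {82, 83}, {g, h} × {83, 84}, {g, i} × {83, 84}, {g, h} × {82, 83, 84}, {g, i} × {82, 83, 84}, {g, h, i} × {82, 83}, {g, h, i} × {83, 84}, {g, h, i} × {82, 83, 84}}; |τ_{X×Y}| = 70.

Enumerate products U × V with U ∈ τ_X, V ∈ τ_Y (deduplicated):
  ∅ × ∅ = {} (∅)
  {g} × {83} = {(g,83)}
  {h} × {83} = {(h,83)}
  {g} × {82, 83} = {(g,82), (g,83)}
  {g} × {83, 84} = {(g,83), (g,84)}
  {g, h} × {83} = {(g,83), (h,83)}
  {g, i} × {83} = {(g,83), (i,83)}
  {h} × {82, 83} = {(h,82), (h,83)}
  {h} × {83, 84} = {(h,83), (h,84)}
  {g} × {82, 83, 84} = {(g,82), (g,83), (g,84)}
  {g, h, i} × {83} = {(g,83), (h,83), (i,83)}
  {h} × {82, 83, 84} = {(h,82), (h,83), (h,84)}
  {g, h} × {82, 83} = {(g,82), (g,83), (h,82), (h,83)}
  {g, i} × {82, 83} = {(g,82), (g,83), (i,82), (i,83)}
  {g, h} × {83, 84} = {(g,83), (g,84), (h,83), (h,84)}
  {g, i} × {83, 84} = {(g,83), (g,84), (i,83), (i,84)}
  {g, h} × {82, 83, 84} = {(g,82), (g,83), (g,84), (h,82), (h,83), (h,84)}
  {g, i} × {82, 83, 84} = {(g,82), (g,83), (g,84), (i,82), (i,83), (i,84)}
  {g, h, i} × {82, 83} = {(g,82), (g,83), (h,82), (h,83), (i,82), (i,83)}
  {g, h, i} × {83, 84} = {(g,83), (g,84), (h,83), (h,84), (i,83), (i,84)}
  {g, h, i} × {82, 83, 84} = {(g,82), (g,83), (g,84), (h,82), (h,83), (h,84), (i,82), (i,83), (i,84)}
These 21 distinct sets form the basis B.
Close under arbitrary unions to get τ_{X×Y}; counting gives |τ_{X×Y}| = 70.


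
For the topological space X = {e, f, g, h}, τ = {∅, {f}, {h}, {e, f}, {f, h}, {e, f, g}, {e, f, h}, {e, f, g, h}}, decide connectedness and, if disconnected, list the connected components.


(X, τ) is disconnected; components = [{h}, {e, f, g}].

Find clopen sets (U ∈ τ with X ∖ U ∈ τ):
  U = ∅, X ∖ U = {e, f, g, h} — both open, so U is clopen.
  U = {h}, X ∖ U = {e, f, g} — both open, so U is clopen.
  U = {e, f, g}, X ∖ U = {h} — both open, so U is clopen.
  U = {e, f, g, h}, X ∖ U = ∅ — both open, so U is clopen.
Nontrivial clopen(s) exist: e.g. {e, f, g}. So (X, τ) is disconnected.
Compute connected components by grouping points that agree on all clopens:
  component: {h}
  component: {e, f, g}


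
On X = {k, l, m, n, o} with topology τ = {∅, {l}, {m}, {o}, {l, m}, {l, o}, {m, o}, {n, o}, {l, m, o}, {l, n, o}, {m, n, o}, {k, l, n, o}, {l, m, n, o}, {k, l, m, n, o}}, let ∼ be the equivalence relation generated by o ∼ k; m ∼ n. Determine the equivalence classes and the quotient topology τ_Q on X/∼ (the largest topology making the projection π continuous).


X/∼ = {[k=o], [l], [m=n]}; |τ_Q| = 3.

Equivalence classes: [k=o], [l], [m=n].
Quotient map π: X → X/∼ sends k ↦ [k=o], l ↦ [l], m ↦ [m=n], n ↦ [m=n], o ↦ [k=o].
For each subset V ⊆ X/∼, compute π^{-1}(V) ⊆ X and check whether π^{-1}(V) ∈ τ. V is open in τ_Q iff π^{-1}(V) ∈ τ.
  V = {}: π^{-1}(V) = ∅ ∈ τ ✓.
  V = {[k=o]}: π^{-1}(V) = {k, o} ∉ τ ✗.
  V = {[l]}: π^{-1}(V) = {l} ∈ τ ✓.
  V = {[k=o], [l]}: π^{-1}(V) = {k, l, o} ∉ τ ✗.
  V = {[m=n]}: π^{-1}(V) = {m, n} ∉ τ ✗.
  V = {[k=o], [m=n]}: π^{-1}(V) = {k, m, n, o} ∉ τ ✗.
  V = {[l], [m=n]}: π^{-1}(V) = {l, m, n} ∉ τ ✗.
  V = {[k=o], [l], [m=n]}: π^{-1}(V) = {k, l, m, n, o} ∈ τ ✓.
Open sets in the quotient: τ_Q = {{}, {[l]}, {[k=o], [l], [m=n]}} (3 elements).


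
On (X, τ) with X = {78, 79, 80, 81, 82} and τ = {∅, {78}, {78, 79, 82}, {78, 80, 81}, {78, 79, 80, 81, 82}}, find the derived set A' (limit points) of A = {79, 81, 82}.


A' = {79, 80, 82}

For each x ∈ X, list the open sets U ∈ τ with x ∈ U, then check whether U ∩ (A ∖ {x}) ≠ ∅ for every such U.
  x = 78: open {78} ∋ x has {78} ∩ (A ∖ {78}) = ∅, so x is NOT a limit point.
  x = 79: opens ∋ x are {78, 79, 82}, {78, 79, 80, 81, 82}; each meets A ∖ {79}, so x IS a limit point.
  x = 80: opens ∋ x are {78, 80, 81}, {78, 79, 80, 81, 82}; each meets A ∖ {80}, so x IS a limit point.
  x = 81: open {78, 80, 81} ∋ x has {78, 80, 81} ∩ (A ∖ {81}) = ∅, so x is NOT a limit point.
  x = 82: opens ∋ x are {78, 79, 82}, {78, 79, 80, 81, 82}; each meets A ∖ {82}, so x IS a limit point.
Collecting: A' = {79, 80, 82}.


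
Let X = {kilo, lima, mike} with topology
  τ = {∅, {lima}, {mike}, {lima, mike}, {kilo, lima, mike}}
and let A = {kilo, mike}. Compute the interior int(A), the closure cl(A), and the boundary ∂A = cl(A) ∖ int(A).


int(A) = {mike}, cl(A) = {kilo, mike}, ∂A = {kilo}.

Closed sets in (X, τ) are complements of opens:
  closed(X, τ) = {∅, {kilo}, {kilo, lima}, {kilo, mike}, {kilo, lima, mike}}.
int(A) = ⋃ {U ∈ τ : U ⊆ A}. Opens contained in A: ∅, {mike}.
Taking the union of these: int(A) = {mike}.
cl(A) = ⋂ {C closed : A ⊆ C}. Closed sets containing A: {kilo, mike}, {kilo, lima, mike}.
Intersecting these: cl(A) = {kilo, mike}.
∂A = cl(A) ∖ int(A) = {kilo, mike} ∖ {mike} = {kilo}.


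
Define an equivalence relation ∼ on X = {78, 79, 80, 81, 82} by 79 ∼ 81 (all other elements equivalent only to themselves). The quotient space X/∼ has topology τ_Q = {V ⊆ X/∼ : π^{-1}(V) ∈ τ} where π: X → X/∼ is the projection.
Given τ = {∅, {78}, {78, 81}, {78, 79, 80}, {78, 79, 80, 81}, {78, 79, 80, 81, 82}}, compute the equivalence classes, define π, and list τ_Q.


X/∼ = {[78], [79=81], [80], [82]}; |τ_Q| = 4.

Equivalence classes: [78], [79=81], [80], [82].
Quotient map π: X → X/∼ sends 78 ↦ [78], 79 ↦ [79=81], 80 ↦ [80], 81 ↦ [79=81], 82 ↦ [82].
For each subset V ⊆ X/∼, compute π^{-1}(V) ⊆ X and check whether π^{-1}(V) ∈ τ. V is open in τ_Q iff π^{-1}(V) ∈ τ.
  V = {}: π^{-1}(V) = ∅ ∈ τ ✓.
  V = {[78]}: π^{-1}(V) = {78} ∈ τ ✓.
  V = {[79=81]}: π^{-1}(V) = {79, 81} ∉ τ ✗.
  V = {[78], [79=81]}: π^{-1}(V) = {78, 79, 81} ∉ τ ✗.
  V = {[80]}: π^{-1}(V) = {80} ∉ τ ✗.
  V = {[78], [80]}: π^{-1}(V) = {78, 80} ∉ τ ✗.
  V = {[79=81], [80]}: π^{-1}(V) = {79, 80, 81} ∉ τ ✗.
  V = {[78], [79=81], [80]}: π^{-1}(V) = {78, 79, 80, 81} ∈ τ ✓.
  V = {[82]}: π^{-1}(V) = {82} ∉ τ ✗.
  V = {[78], [82]}: π^{-1}(V) = {78, 82} ∉ τ ✗.
  V = {[79=81], [82]}: π^{-1}(V) = {79, 81, 82} ∉ τ ✗.
  V = {[78], [79=81], [82]}: π^{-1}(V) = {78, 79, 81, 82} ∉ τ ✗.
  V = {[80], [82]}: π^{-1}(V) = {80, 82} ∉ τ ✗.
  V = {[78], [80], [82]}: π^{-1}(V) = {78, 80, 82} ∉ τ ✗.
  V = {[79=81], [80], [82]}: π^{-1}(V) = {79, 80, 81, 82} ∉ τ ✗.
  V = {[78], [79=81], [80], [82]}: π^{-1}(V) = {78, 79, 80, 81, 82} ∈ τ ✓.
Open sets in the quotient: τ_Q = {{}, {[78]}, {[78], [79=81], [80]}, {[78], [79=81], [80], [82]}} (4 elements).


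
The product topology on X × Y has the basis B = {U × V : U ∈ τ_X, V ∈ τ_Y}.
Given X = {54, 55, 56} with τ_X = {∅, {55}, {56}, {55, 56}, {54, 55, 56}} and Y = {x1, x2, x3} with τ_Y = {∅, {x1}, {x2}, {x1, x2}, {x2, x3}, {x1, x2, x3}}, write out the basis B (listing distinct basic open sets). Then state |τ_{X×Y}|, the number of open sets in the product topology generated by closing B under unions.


Basis B = {∅ × ∅, {55} × {x1}, {55} × {x2}, {56} × {x1}, {56} × {x2}, {55} × {x1, x2}, {55, 56} × {x1}, {55} × {x2, x3}, {55, 56} × {x2}, {56} × {x1, x2}, {56} × {x2, x3}, {54, 55, 56} × {x1}, {54, 55, 56} × {x2}, {55} × {x1, x2, x3}, {56} × {x1, x2, x3}, {55, 56} × {x1, x2}, {55, 56} × {x2, x3}, {54, 55, 56} × {x1, x2}, {54, 55, 56} × {x2, x3}, {55, 56} × {x1, x2, x3}, {54, 55, 56} × {x1, x2, x3}}; |τ_{X×Y}| = 70.

Enumerate products U × V with U ∈ τ_X, V ∈ τ_Y (deduplicated):
  ∅ × ∅ = {} (∅)
  {55} × {x1} = {(55,x1)}
  {55} × {x2} = {(55,x2)}
  {56} × {x1} = {(56,x1)}
  {56} × {x2} = {(56,x2)}
  {55} × {x1, x2} = {(55,x1), (55,x2)}
  {55, 56} × {x1} = {(55,x1), (56,x1)}
  {55} × {x2, x3} = {(55,x2), (55,x3)}
  {55, 56} × {x2} = {(55,x2), (56,x2)}
  {56} × {x1, x2} = {(56,x1), (56,x2)}
  {56} × {x2, x3} = {(56,x2), (56,x3)}
  {54, 55, 56} × {x1} = {(54,x1), (55,x1), (56,x1)}
  {54, 55, 56} × {x2} = {(54,x2), (55,x2), (56,x2)}
  {55} × {x1, x2, x3} = {(55,x1), (55,x2), (55,x3)}
  {56} × {x1, x2, x3} = {(56,x1), (56,x2), (56,x3)}
  {55, 56} × {x1, x2} = {(55,x1), (55,x2), (56,x1), (56,x2)}
  {55, 56} × {x2, x3} = {(55,x2), (55,x3), (56,x2), (56,x3)}
  {54, 55, 56} × {x1, x2} = {(54,x1), (54,x2), (55,x1), (55,x2), (56,x1), (56,x2)}
  {54, 55, 56} × {x2, x3} = {(54,x2), (54,x3), (55,x2), (55,x3), (56,x2), (56,x3)}
  {55, 56} × {x1, x2, x3} = {(55,x1), (55,x2), (55,x3), (56,x1), (56,x2), (56,x3)}
  {54, 55, 56} × {x1, x2, x3} = {(54,x1), (54,x2), (54,x3), (55,x1), (55,x2), (55,x3), (56,x1), (56,x2), (56,x3)}
These 21 distinct sets form the basis B.
Close under arbitrary unions to get τ_{X×Y}; counting gives |τ_{X×Y}| = 70.


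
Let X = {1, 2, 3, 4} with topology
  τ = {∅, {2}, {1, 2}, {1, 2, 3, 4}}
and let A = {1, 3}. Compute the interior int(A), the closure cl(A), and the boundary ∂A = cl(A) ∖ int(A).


int(A) = ∅, cl(A) = {1, 3, 4}, ∂A = {1, 3, 4}.

Closed sets in (X, τ) are complements of opens:
  closed(X, τ) = {∅, {3, 4}, {1, 3, 4}, {1, 2, 3, 4}}.
int(A) = ⋃ {U ∈ τ : U ⊆ A}. Opens contained in A: ∅.
Taking the union of these: int(A) = ∅.
cl(A) = ⋂ {C closed : A ⊆ C}. Closed sets containing A: {1, 3, 4}, {1, 2, 3, 4}.
Intersecting these: cl(A) = {1, 3, 4}.
∂A = cl(A) ∖ int(A) = {1, 3, 4} ∖ ∅ = {1, 3, 4}.


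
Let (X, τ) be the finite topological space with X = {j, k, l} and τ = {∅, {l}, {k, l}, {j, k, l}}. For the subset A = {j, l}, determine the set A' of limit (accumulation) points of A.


A' = {j, k}

For each x ∈ X, list the open sets U ∈ τ with x ∈ U, then check whether U ∩ (A ∖ {x}) ≠ ∅ for every such U.
  x = j: opens ∋ x are {j, k, l}; each meets A ∖ {j}, so x IS a limit point.
  x = k: opens ∋ x are {k, l}, {j, k, l}; each meets A ∖ {k}, so x IS a limit point.
  x = l: open {l} ∋ x has {l} ∩ (A ∖ {l}) = ∅, so x is NOT a limit point.
Collecting: A' = {j, k}.


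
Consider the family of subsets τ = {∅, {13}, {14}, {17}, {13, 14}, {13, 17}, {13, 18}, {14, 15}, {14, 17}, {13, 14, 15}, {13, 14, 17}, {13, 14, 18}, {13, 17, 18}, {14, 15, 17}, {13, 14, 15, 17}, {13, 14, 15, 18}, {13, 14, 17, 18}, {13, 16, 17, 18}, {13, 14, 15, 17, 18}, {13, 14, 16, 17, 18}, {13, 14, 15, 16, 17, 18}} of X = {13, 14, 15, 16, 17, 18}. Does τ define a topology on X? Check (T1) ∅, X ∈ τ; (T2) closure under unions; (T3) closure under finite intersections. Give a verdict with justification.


τ IS a topology on X.

Axiom (T1): ∅ ∈ τ? Yes; X ∈ τ? Yes.
Axiom (T2/T3): check pairwise unions and intersections of members of τ.
All pairwise intersections and unions checked — each lies in τ. Therefore τ satisfies (T1), (T2), (T3): it IS a topology on X.


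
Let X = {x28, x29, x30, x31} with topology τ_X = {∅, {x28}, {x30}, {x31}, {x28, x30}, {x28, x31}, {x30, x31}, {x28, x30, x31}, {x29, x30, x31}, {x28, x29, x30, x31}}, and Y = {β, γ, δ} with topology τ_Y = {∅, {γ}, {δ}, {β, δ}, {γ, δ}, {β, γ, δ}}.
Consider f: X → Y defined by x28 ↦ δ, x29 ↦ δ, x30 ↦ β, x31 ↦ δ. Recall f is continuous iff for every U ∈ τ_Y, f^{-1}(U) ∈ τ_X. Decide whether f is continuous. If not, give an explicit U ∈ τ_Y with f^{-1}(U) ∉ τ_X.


f is NOT continuous.

Compute f^{-1}(U) for each U ∈ τ_Y:
  U = ∅: f^{-1}(U) = ∅ ∈ τ_X ✓.
  U = {γ}: f^{-1}(U) = ∅ ∈ τ_X ✓.
  U = {δ}: f^{-1}(U) = {x28, x29, x31} ∉ τ_X ✗.
  U = {β, δ}: f^{-1}(U) = {x28, x29, x30, x31} ∈ τ_X ✓.
  U = {γ, δ}: f^{-1}(U) = {x28, x29, x31} ∉ τ_X ✗.
  U = {β, γ, δ}: f^{-1}(U) = {x28, x29, x30, x31} ∈ τ_X ✓.
Found U = {δ} with f^{-1}(U) = {x28, x29, x31} not in τ_X. Therefore f is NOT continuous.


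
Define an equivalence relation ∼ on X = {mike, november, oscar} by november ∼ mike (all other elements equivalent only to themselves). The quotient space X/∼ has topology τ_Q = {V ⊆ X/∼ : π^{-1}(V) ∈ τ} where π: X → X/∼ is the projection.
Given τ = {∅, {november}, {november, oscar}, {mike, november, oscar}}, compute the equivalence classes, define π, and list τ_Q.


X/∼ = {[mike=november], [oscar]}; |τ_Q| = 2.

Equivalence classes: [mike=november], [oscar].
Quotient map π: X → X/∼ sends mike ↦ [mike=november], november ↦ [mike=november], oscar ↦ [oscar].
For each subset V ⊆ X/∼, compute π^{-1}(V) ⊆ X and check whether π^{-1}(V) ∈ τ. V is open in τ_Q iff π^{-1}(V) ∈ τ.
  V = {}: π^{-1}(V) = ∅ ∈ τ ✓.
  V = {[mike=november]}: π^{-1}(V) = {mike, november} ∉ τ ✗.
  V = {[oscar]}: π^{-1}(V) = {oscar} ∉ τ ✗.
  V = {[mike=november], [oscar]}: π^{-1}(V) = {mike, november, oscar} ∈ τ ✓.
Open sets in the quotient: τ_Q = {{}, {[mike=november], [oscar]}} (2 elements).


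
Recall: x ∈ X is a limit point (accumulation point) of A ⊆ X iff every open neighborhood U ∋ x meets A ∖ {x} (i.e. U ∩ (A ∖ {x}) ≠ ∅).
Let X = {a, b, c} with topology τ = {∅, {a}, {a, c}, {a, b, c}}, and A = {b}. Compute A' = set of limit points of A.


A' = ∅

For each x ∈ X, list the open sets U ∈ τ with x ∈ U, then check whether U ∩ (A ∖ {x}) ≠ ∅ for every such U.
  x = a: open {a} ∋ x has {a} ∩ (A ∖ {a}) = ∅, so x is NOT a limit point.
  x = b: open {a, b, c} ∋ x has {a, b, c} ∩ (A ∖ {b}) = ∅, so x is NOT a limit point.
  x = c: open {a, c} ∋ x has {a, c} ∩ (A ∖ {c}) = ∅, so x is NOT a limit point.
Collecting: A' = ∅.


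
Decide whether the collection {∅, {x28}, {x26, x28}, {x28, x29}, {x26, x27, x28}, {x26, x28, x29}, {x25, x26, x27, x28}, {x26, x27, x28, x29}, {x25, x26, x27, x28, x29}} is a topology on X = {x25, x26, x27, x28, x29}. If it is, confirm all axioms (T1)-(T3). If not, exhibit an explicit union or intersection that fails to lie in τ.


τ IS a topology on X.

Axiom (T1): ∅ ∈ τ? Yes; X ∈ τ? Yes.
Axiom (T2/T3): check pairwise unions and intersections of members of τ.
All pairwise intersections and unions checked — each lies in τ. Therefore τ satisfies (T1), (T2), (T3): it IS a topology on X.


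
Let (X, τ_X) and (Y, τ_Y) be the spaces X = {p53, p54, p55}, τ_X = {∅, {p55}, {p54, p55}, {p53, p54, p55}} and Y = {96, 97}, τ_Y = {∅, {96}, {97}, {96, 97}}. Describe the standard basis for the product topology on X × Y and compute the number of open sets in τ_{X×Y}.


Basis B = {∅ × ∅, {p55} × {96}, {p55} × {97}, {p54, p55} × {96}, {p54, p55} × {97}, {p55} × {96, 97}, {p53, p54, p55} × {96}, {p53, p54, p55} × {97}, {p54, p55} × {96, 97}, {p53, p54, p55} × {96, 97}}; |τ_{X×Y}| = 16.

Enumerate products U × V with U ∈ τ_X, V ∈ τ_Y (deduplicated):
  ∅ × ∅ = {} (∅)
  {p55} × {96} = {(p55,96)}
  {p55} × {97} = {(p55,97)}
  {p54, p55} × {96} = {(p54,96), (p55,96)}
  {p54, p55} × {97} = {(p54,97), (p55,97)}
  {p55} × {96, 97} = {(p55,96), (p55,97)}
  {p53, p54, p55} × {96} = {(p53,96), (p54,96), (p55,96)}
  {p53, p54, p55} × {97} = {(p53,97), (p54,97), (p55,97)}
  {p54, p55} × {96, 97} = {(p54,96), (p54,97), (p55,96), (p55,97)}
  {p53, p54, p55} × {96, 97} = {(p53,96), (p53,97), (p54,96), (p54,97), (p55,96), (p55,97)}
These 10 distinct sets form the basis B.
Close under arbitrary unions to get τ_{X×Y}; counting gives |τ_{X×Y}| = 16.


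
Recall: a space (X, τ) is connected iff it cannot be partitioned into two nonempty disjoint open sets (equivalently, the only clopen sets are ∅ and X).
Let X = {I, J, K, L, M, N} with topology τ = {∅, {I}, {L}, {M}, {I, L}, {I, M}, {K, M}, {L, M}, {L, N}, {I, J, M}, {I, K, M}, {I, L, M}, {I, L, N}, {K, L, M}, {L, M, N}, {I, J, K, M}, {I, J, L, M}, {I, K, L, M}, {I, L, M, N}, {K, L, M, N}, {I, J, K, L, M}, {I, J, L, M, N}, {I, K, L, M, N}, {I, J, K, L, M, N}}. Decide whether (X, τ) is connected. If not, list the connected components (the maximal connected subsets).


(X, τ) is disconnected; components = [{L, N}, {I, J, K, M}].

Find clopen sets (U ∈ τ with X ∖ U ∈ τ):
  U = ∅, X ∖ U = {I, J, K, L, M, N} — both open, so U is clopen.
  U = {L, N}, X ∖ U = {I, J, K, M} — both open, so U is clopen.
  U = {I, J, K, M}, X ∖ U = {L, N} — both open, so U is clopen.
  U = {I, J, K, L, M, N}, X ∖ U = ∅ — both open, so U is clopen.
Nontrivial clopen(s) exist: e.g. {I, J, K, M}. So (X, τ) is disconnected.
Compute connected components by grouping points that agree on all clopens:
  component: {L, N}
  component: {I, J, K, M}


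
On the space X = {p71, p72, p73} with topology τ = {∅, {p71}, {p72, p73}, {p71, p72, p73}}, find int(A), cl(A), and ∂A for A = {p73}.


int(A) = ∅, cl(A) = {p72, p73}, ∂A = {p72, p73}.

Closed sets in (X, τ) are complements of opens:
  closed(X, τ) = {∅, {p71}, {p72, p73}, {p71, p72, p73}}.
int(A) = ⋃ {U ∈ τ : U ⊆ A}. Opens contained in A: ∅.
Taking the union of these: int(A) = ∅.
cl(A) = ⋂ {C closed : A ⊆ C}. Closed sets containing A: {p72, p73}, {p71, p72, p73}.
Intersecting these: cl(A) = {p72, p73}.
∂A = cl(A) ∖ int(A) = {p72, p73} ∖ ∅ = {p72, p73}.


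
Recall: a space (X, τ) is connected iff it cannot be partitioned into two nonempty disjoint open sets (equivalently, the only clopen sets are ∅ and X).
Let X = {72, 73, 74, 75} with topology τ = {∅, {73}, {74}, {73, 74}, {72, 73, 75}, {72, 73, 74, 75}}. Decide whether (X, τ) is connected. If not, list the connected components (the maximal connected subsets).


(X, τ) is disconnected; components = [{74}, {72, 73, 75}].

Find clopen sets (U ∈ τ with X ∖ U ∈ τ):
  U = ∅, X ∖ U = {72, 73, 74, 75} — both open, so U is clopen.
  U = {74}, X ∖ U = {72, 73, 75} — both open, so U is clopen.
  U = {72, 73, 75}, X ∖ U = {74} — both open, so U is clopen.
  U = {72, 73, 74, 75}, X ∖ U = ∅ — both open, so U is clopen.
Nontrivial clopen(s) exist: e.g. {74}. So (X, τ) is disconnected.
Compute connected components by grouping points that agree on all clopens:
  component: {74}
  component: {72, 73, 75}


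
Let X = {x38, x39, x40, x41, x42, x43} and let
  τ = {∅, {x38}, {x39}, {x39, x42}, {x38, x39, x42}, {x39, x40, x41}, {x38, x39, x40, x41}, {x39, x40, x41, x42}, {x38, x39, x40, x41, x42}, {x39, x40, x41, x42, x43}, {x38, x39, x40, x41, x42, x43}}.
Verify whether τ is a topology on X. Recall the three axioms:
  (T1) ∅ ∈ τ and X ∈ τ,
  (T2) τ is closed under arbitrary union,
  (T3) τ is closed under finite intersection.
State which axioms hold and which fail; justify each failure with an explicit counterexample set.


τ is NOT a topology on X.

Axiom (T1): ∅ ∈ τ? Yes; X ∈ τ? Yes.
Axiom (T2/T3): check pairwise unions and intersections of members of τ.
Counterexample for (T2): {x38} ∪ {x39} = {x38, x39} ∉ τ. Therefore τ is NOT a topology.


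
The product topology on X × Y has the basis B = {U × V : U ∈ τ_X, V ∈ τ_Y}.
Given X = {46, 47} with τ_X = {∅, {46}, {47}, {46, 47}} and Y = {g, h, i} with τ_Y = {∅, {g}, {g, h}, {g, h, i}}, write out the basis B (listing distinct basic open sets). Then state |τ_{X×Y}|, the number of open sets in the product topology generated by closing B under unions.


Basis B = {∅ × ∅, {46} × {g}, {47} × {g}, {46} × {g, h}, {46, 47} × {g}, {47} × {g, h}, {46} × {g, h, i}, {47} × {g, h, i}, {46, 47} × {g, h}, {46, 47} × {g, h, i}}; |τ_{X×Y}| = 16.

Enumerate products U × V with U ∈ τ_X, V ∈ τ_Y (deduplicated):
  ∅ × ∅ = {} (∅)
  {46} × {g} = {(46,g)}
  {47} × {g} = {(47,g)}
  {46} × {g, h} = {(46,g), (46,h)}
  {46, 47} × {g} = {(46,g), (47,g)}
  {47} × {g, h} = {(47,g), (47,h)}
  {46} × {g, h, i} = {(46,g), (46,h), (46,i)}
  {47} × {g, h, i} = {(47,g), (47,h), (47,i)}
  {46, 47} × {g, h} = {(46,g), (46,h), (47,g), (47,h)}
  {46, 47} × {g, h, i} = {(46,g), (46,h), (46,i), (47,g), (47,h), (47,i)}
These 10 distinct sets form the basis B.
Close under arbitrary unions to get τ_{X×Y}; counting gives |τ_{X×Y}| = 16.


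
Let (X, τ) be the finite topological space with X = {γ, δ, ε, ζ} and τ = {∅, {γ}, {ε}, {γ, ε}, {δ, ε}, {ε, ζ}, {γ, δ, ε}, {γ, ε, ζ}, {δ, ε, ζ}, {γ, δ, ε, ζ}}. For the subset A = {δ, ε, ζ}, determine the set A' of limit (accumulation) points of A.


A' = {δ, ζ}

For each x ∈ X, list the open sets U ∈ τ with x ∈ U, then check whether U ∩ (A ∖ {x}) ≠ ∅ for every such U.
  x = γ: open {γ} ∋ x has {γ} ∩ (A ∖ {γ}) = ∅, so x is NOT a limit point.
  x = δ: opens ∋ x are {δ, ε}, {γ, δ, ε}, {δ, ε, ζ}, {γ, δ, ε, ζ}; each meets A ∖ {δ}, so x IS a limit point.
  x = ε: open {ε} ∋ x has {ε} ∩ (A ∖ {ε}) = ∅, so x is NOT a limit point.
  x = ζ: opens ∋ x are {ε, ζ}, {γ, ε, ζ}, {δ, ε, ζ}, {γ, δ, ε, ζ}; each meets A ∖ {ζ}, so x IS a limit point.
Collecting: A' = {δ, ζ}.


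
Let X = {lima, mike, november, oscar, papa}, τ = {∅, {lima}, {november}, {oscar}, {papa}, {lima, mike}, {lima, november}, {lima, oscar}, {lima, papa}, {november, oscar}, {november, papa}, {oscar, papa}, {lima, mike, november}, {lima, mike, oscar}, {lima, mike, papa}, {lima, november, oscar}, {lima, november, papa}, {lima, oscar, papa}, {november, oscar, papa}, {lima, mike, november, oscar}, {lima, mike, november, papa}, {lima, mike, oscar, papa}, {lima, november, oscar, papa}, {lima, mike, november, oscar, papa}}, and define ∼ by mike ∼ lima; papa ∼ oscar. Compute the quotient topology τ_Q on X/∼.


X/∼ = {[lima=mike], [november], [oscar=papa]}; |τ_Q| = 8.

Equivalence classes: [lima=mike], [november], [oscar=papa].
Quotient map π: X → X/∼ sends lima ↦ [lima=mike], mike ↦ [lima=mike], november ↦ [november], oscar ↦ [oscar=papa], papa ↦ [oscar=papa].
For each subset V ⊆ X/∼, compute π^{-1}(V) ⊆ X and check whether π^{-1}(V) ∈ τ. V is open in τ_Q iff π^{-1}(V) ∈ τ.
  V = {}: π^{-1}(V) = ∅ ∈ τ ✓.
  V = {[lima=mike]}: π^{-1}(V) = {lima, mike} ∈ τ ✓.
  V = {[november]}: π^{-1}(V) = {november} ∈ τ ✓.
  V = {[lima=mike], [november]}: π^{-1}(V) = {lima, mike, november} ∈ τ ✓.
  V = {[oscar=papa]}: π^{-1}(V) = {oscar, papa} ∈ τ ✓.
  V = {[lima=mike], [oscar=papa]}: π^{-1}(V) = {lima, mike, oscar, papa} ∈ τ ✓.
  V = {[november], [oscar=papa]}: π^{-1}(V) = {november, oscar, papa} ∈ τ ✓.
  V = {[lima=mike], [november], [oscar=papa]}: π^{-1}(V) = {lima, mike, november, oscar, papa} ∈ τ ✓.
Open sets in the quotient: τ_Q = {{}, {[lima=mike]}, {[november]}, {[lima=mike], [november]}, {[oscar=papa]}, {[lima=mike], [oscar=papa]}, {[november], [oscar=papa]}, {[lima=mike], [november], [oscar=papa]}} (8 elements).


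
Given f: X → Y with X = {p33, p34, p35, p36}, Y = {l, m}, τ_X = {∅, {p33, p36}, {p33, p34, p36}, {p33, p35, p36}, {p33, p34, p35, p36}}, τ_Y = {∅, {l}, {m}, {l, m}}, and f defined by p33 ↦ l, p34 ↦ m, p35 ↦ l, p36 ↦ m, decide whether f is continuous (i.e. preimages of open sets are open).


f is NOT continuous.

Compute f^{-1}(U) for each U ∈ τ_Y:
  U = ∅: f^{-1}(U) = ∅ ∈ τ_X ✓.
  U = {l}: f^{-1}(U) = {p33, p35} ∉ τ_X ✗.
  U = {m}: f^{-1}(U) = {p34, p36} ∉ τ_X ✗.
  U = {l, m}: f^{-1}(U) = {p33, p34, p35, p36} ∈ τ_X ✓.
Found U = {l} with f^{-1}(U) = {p33, p35} not in τ_X. Therefore f is NOT continuous.


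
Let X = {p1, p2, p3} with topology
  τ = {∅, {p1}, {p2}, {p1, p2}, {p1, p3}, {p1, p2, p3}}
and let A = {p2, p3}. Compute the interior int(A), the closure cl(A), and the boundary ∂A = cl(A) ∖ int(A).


int(A) = {p2}, cl(A) = {p2, p3}, ∂A = {p3}.

Closed sets in (X, τ) are complements of opens:
  closed(X, τ) = {∅, {p2}, {p3}, {p1, p3}, {p2, p3}, {p1, p2, p3}}.
int(A) = ⋃ {U ∈ τ : U ⊆ A}. Opens contained in A: ∅, {p2}.
Taking the union of these: int(A) = {p2}.
cl(A) = ⋂ {C closed : A ⊆ C}. Closed sets containing A: {p2, p3}, {p1, p2, p3}.
Intersecting these: cl(A) = {p2, p3}.
∂A = cl(A) ∖ int(A) = {p2, p3} ∖ {p2} = {p3}.


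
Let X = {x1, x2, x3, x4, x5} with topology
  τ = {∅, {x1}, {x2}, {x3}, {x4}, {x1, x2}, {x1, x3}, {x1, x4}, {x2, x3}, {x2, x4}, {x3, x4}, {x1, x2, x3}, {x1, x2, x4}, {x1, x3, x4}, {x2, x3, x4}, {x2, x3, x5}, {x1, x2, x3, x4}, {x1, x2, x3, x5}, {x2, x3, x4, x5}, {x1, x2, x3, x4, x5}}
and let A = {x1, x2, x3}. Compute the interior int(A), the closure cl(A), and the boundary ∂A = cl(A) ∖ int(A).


int(A) = {x1, x2, x3}, cl(A) = {x1, x2, x3, x5}, ∂A = {x5}.

Closed sets in (X, τ) are complements of opens:
  closed(X, τ) = {∅, {x1}, {x4}, {x5}, {x1, x4}, {x1, x5}, {x2, x5}, {x3, x5}, {x4, x5}, {x1, x2, x5}, {x1, x3, x5}, {x1, x4, x5}, {x2, x3, x5}, {x2, x4, x5}, {x3, x4, x5}, {x1, x2, x3, x5}, {x1, x2, x4, x5}, {x1, x3, x4, x5}, {x2, x3, x4, x5}, {x1, x2, x3, x4, x5}}.
int(A) = ⋃ {U ∈ τ : U ⊆ A}. Opens contained in A: ∅, {x1}, {x2}, {x3}, {x1, x2}, {x1, x3}, {x2, x3}, {x1, x2, x3}.
Taking the union of these: int(A) = {x1, x2, x3}.
cl(A) = ⋂ {C closed : A ⊆ C}. Closed sets containing A: {x1, x2, x3, x5}, {x1, x2, x3, x4, x5}.
Intersecting these: cl(A) = {x1, x2, x3, x5}.
∂A = cl(A) ∖ int(A) = {x1, x2, x3, x5} ∖ {x1, x2, x3} = {x5}.


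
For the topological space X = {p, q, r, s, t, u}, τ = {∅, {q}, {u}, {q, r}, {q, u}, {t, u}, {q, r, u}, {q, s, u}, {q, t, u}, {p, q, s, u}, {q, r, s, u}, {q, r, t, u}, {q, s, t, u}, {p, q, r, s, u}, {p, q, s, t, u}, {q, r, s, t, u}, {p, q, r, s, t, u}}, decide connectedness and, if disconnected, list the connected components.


(X, τ) is connected.

Find clopen sets (U ∈ τ with X ∖ U ∈ τ):
  U = ∅, X ∖ U = {p, q, r, s, t, u} — both open, so U is clopen.
  U = {p, q, r, s, t, u}, X ∖ U = ∅ — both open, so U is clopen.
Only trivial clopens (∅ and X) exist, so (X, τ) is connected.
Compute connected components by grouping points that agree on all clopens:
  component: {p, q, r, s, t, u}


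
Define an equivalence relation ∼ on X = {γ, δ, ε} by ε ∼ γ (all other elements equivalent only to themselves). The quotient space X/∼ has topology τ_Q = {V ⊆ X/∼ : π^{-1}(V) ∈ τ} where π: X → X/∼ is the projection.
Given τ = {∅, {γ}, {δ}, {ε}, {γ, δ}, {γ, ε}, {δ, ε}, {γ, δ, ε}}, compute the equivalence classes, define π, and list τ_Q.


X/∼ = {[γ=ε], [δ]}; |τ_Q| = 4.

Equivalence classes: [γ=ε], [δ].
Quotient map π: X → X/∼ sends γ ↦ [γ=ε], δ ↦ [δ], ε ↦ [γ=ε].
For each subset V ⊆ X/∼, compute π^{-1}(V) ⊆ X and check whether π^{-1}(V) ∈ τ. V is open in τ_Q iff π^{-1}(V) ∈ τ.
  V = {}: π^{-1}(V) = ∅ ∈ τ ✓.
  V = {[γ=ε]}: π^{-1}(V) = {γ, ε} ∈ τ ✓.
  V = {[δ]}: π^{-1}(V) = {δ} ∈ τ ✓.
  V = {[γ=ε], [δ]}: π^{-1}(V) = {γ, δ, ε} ∈ τ ✓.
Open sets in the quotient: τ_Q = {{}, {[γ=ε]}, {[δ]}, {[γ=ε], [δ]}} (4 elements).


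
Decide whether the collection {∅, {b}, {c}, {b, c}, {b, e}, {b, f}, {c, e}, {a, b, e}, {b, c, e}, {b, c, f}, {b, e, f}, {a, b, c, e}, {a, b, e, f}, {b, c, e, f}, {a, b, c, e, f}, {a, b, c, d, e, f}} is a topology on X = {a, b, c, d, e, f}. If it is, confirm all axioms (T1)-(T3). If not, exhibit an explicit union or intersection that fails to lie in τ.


τ is NOT a topology on X.

Axiom (T1): ∅ ∈ τ? Yes; X ∈ τ? Yes.
Axiom (T2/T3): check pairwise unions and intersections of members of τ.
Counterexample for (T3): {b, e} ∩ {c, e} = {e} ∉ τ. Therefore τ is NOT a topology.


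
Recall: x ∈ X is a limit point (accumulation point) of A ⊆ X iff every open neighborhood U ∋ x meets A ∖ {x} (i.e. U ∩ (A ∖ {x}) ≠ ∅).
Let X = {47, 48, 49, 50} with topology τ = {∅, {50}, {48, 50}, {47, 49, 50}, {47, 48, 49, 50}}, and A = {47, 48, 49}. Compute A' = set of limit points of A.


A' = {47, 49}

For each x ∈ X, list the open sets U ∈ τ with x ∈ U, then check whether U ∩ (A ∖ {x}) ≠ ∅ for every such U.
  x = 47: opens ∋ x are {47, 49, 50}, {47, 48, 49, 50}; each meets A ∖ {47}, so x IS a limit point.
  x = 48: open {48, 50} ∋ x has {48, 50} ∩ (A ∖ {48}) = ∅, so x is NOT a limit point.
  x = 49: opens ∋ x are {47, 49, 50}, {47, 48, 49, 50}; each meets A ∖ {49}, so x IS a limit point.
  x = 50: open {50} ∋ x has {50} ∩ (A ∖ {50}) = ∅, so x is NOT a limit point.
Collecting: A' = {47, 49}.


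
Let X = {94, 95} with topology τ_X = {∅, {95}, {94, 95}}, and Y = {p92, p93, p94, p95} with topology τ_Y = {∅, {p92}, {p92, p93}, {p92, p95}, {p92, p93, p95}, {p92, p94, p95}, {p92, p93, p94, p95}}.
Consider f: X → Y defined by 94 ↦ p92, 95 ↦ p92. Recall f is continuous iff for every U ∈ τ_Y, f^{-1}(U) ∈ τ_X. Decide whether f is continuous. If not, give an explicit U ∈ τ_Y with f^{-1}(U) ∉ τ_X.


f IS continuous.

Compute f^{-1}(U) for each U ∈ τ_Y:
  U = ∅: f^{-1}(U) = ∅ ∈ τ_X ✓.
  U = {p92}: f^{-1}(U) = {94, 95} ∈ τ_X ✓.
  U = {p92, p93}: f^{-1}(U) = {94, 95} ∈ τ_X ✓.
  U = {p92, p95}: f^{-1}(U) = {94, 95} ∈ τ_X ✓.
  U = {p92, p93, p95}: f^{-1}(U) = {94, 95} ∈ τ_X ✓.
  U = {p92, p94, p95}: f^{-1}(U) = {94, 95} ∈ τ_X ✓.
  U = {p92, p93, p94, p95}: f^{-1}(U) = {94, 95} ∈ τ_X ✓.
Every preimage lies in τ_X, so f IS continuous.


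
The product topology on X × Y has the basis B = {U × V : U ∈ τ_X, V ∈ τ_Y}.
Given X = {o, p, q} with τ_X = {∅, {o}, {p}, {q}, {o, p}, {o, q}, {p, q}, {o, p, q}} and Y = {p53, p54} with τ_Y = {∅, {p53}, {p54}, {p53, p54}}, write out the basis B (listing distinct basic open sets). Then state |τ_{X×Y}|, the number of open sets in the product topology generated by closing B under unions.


Basis B = {∅ × ∅, {o} × {p53}, {o} × {p54}, {p} × {p53}, {p} × {p54}, {q} × {p53}, {q} × {p54}, {o} × {p53, p54}, {o, p} × {p53}, {o, q} × {p53}, {o, p} × {p54}, {o, q} × {p54}, {p} × {p53, p54}, {p, q} × {p53}, {p, q} × {p54}, {q} × {p53, p54}, {o, p, q} × {p53}, {o, p, q} × {p54}, {o, p} × {p53, p54}, {o, q} × {p53, p54}, {p, q} × {p53, p54}, {o, p, q} × {p53, p54}}; |τ_{X×Y}| = 64.

Enumerate products U × V with U ∈ τ_X, V ∈ τ_Y (deduplicated):
  ∅ × ∅ = {} (∅)
  {o} × {p53} = {(o,p53)}
  {o} × {p54} = {(o,p54)}
  {p} × {p53} = {(p,p53)}
  {p} × {p54} = {(p,p54)}
  {q} × {p53} = {(q,p53)}
  {q} × {p54} = {(q,p54)}
  {o} × {p53, p54} = {(o,p53), (o,p54)}
  {o, p} × {p53} = {(o,p53), (p,p53)}
  {o, q} × {p53} = {(o,p53), (q,p53)}
  {o, p} × {p54} = {(o,p54), (p,p54)}
  {o, q} × {p54} = {(o,p54), (q,p54)}
  {p} × {p53, p54} = {(p,p53), (p,p54)}
  {p, q} × {p53} = {(p,p53), (q,p53)}
  {p, q} × {p54} = {(p,p54), (q,p54)}
  {q} × {p53, p54} = {(q,p53), (q,p54)}
  {o, p, q} × {p53} = {(o,p53), (p,p53), (q,p53)}
  {o, p, q} × {p54} = {(o,p54), (p,p54), (q,p54)}
  {o, p} × {p53, p54} = {(o,p53), (o,p54), (p,p53), (p,p54)}
  {o, q} × {p53, p54} = {(o,p53), (o,p54), (q,p53), (q,p54)}
  {p, q} × {p53, p54} = {(p,p53), (p,p54), (q,p53), (q,p54)}
  {o, p, q} × {p53, p54} = {(o,p53), (o,p54), (p,p53), (p,p54), (q,p53), (q,p54)}
These 22 distinct sets form the basis B.
Close under arbitrary unions to get τ_{X×Y}; counting gives |τ_{X×Y}| = 64.


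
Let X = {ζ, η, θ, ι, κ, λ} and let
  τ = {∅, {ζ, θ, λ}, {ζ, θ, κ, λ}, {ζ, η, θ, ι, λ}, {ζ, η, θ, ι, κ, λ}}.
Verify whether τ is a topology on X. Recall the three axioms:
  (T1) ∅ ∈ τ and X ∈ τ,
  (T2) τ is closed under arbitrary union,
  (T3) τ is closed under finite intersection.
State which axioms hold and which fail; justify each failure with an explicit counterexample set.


τ IS a topology on X.

Axiom (T1): ∅ ∈ τ? Yes; X ∈ τ? Yes.
Axiom (T2/T3): check pairwise unions and intersections of members of τ.
All pairwise intersections and unions checked — each lies in τ. Therefore τ satisfies (T1), (T2), (T3): it IS a topology on X.


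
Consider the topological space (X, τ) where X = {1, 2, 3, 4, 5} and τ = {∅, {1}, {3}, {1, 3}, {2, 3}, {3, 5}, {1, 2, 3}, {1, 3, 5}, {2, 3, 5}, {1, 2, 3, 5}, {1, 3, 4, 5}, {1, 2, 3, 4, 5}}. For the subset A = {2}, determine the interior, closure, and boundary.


int(A) = ∅, cl(A) = {2}, ∂A = {2}.

Closed sets in (X, τ) are complements of opens:
  closed(X, τ) = {∅, {2}, {4}, {1, 4}, {2, 4}, {4, 5}, {1, 2, 4}, {1, 4, 5}, {2, 4, 5}, {1, 2, 4, 5}, {2, 3, 4, 5}, {1, 2, 3, 4, 5}}.
int(A) = ⋃ {U ∈ τ : U ⊆ A}. Opens contained in A: ∅.
Taking the union of these: int(A) = ∅.
cl(A) = ⋂ {C closed : A ⊆ C}. Closed sets containing A: {2}, {2, 4}, {1, 2, 4}, {2, 4, 5}, {1, 2, 4, 5}, {2, 3, 4, 5}, {1, 2, 3, 4, 5}.
Intersecting these: cl(A) = {2}.
∂A = cl(A) ∖ int(A) = {2} ∖ ∅ = {2}.


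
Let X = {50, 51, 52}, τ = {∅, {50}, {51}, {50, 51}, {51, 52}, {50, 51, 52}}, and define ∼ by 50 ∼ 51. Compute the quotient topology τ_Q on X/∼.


X/∼ = {[50=51], [52]}; |τ_Q| = 3.

Equivalence classes: [50=51], [52].
Quotient map π: X → X/∼ sends 50 ↦ [50=51], 51 ↦ [50=51], 52 ↦ [52].
For each subset V ⊆ X/∼, compute π^{-1}(V) ⊆ X and check whether π^{-1}(V) ∈ τ. V is open in τ_Q iff π^{-1}(V) ∈ τ.
  V = {}: π^{-1}(V) = ∅ ∈ τ ✓.
  V = {[50=51]}: π^{-1}(V) = {50, 51} ∈ τ ✓.
  V = {[52]}: π^{-1}(V) = {52} ∉ τ ✗.
  V = {[50=51], [52]}: π^{-1}(V) = {50, 51, 52} ∈ τ ✓.
Open sets in the quotient: τ_Q = {{}, {[50=51]}, {[50=51], [52]}} (3 elements).


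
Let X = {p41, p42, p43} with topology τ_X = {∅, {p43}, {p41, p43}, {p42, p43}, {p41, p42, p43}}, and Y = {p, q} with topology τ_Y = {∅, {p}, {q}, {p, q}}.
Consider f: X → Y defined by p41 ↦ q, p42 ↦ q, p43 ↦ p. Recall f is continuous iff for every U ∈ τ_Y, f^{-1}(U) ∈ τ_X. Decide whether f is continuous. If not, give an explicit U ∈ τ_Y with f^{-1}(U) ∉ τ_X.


f is NOT continuous.

Compute f^{-1}(U) for each U ∈ τ_Y:
  U = ∅: f^{-1}(U) = ∅ ∈ τ_X ✓.
  U = {p}: f^{-1}(U) = {p43} ∈ τ_X ✓.
  U = {q}: f^{-1}(U) = {p41, p42} ∉ τ_X ✗.
  U = {p, q}: f^{-1}(U) = {p41, p42, p43} ∈ τ_X ✓.
Found U = {q} with f^{-1}(U) = {p41, p42} not in τ_X. Therefore f is NOT continuous.


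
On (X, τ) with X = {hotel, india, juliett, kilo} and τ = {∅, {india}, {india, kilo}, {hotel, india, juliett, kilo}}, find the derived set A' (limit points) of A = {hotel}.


A' = {juliett}

For each x ∈ X, list the open sets U ∈ τ with x ∈ U, then check whether U ∩ (A ∖ {x}) ≠ ∅ for every such U.
  x = hotel: open {hotel, india, juliett, kilo} ∋ x has {hotel, india, juliett, kilo} ∩ (A ∖ {hotel}) = ∅, so x is NOT a limit point.
  x = india: open {india} ∋ x has {india} ∩ (A ∖ {india}) = ∅, so x is NOT a limit point.
  x = juliett: opens ∋ x are {hotel, india, juliett, kilo}; each meets A ∖ {juliett}, so x IS a limit point.
  x = kilo: open {india, kilo} ∋ x has {india, kilo} ∩ (A ∖ {kilo}) = ∅, so x is NOT a limit point.
Collecting: A' = {juliett}.


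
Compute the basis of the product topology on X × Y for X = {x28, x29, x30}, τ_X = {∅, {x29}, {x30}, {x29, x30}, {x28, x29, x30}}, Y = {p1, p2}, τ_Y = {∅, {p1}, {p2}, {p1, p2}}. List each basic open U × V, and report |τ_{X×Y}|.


Basis B = {∅ × ∅, {x29} × {p1}, {x29} × {p2}, {x30} × {p1}, {x30} × {p2}, {x29} × {p1, p2}, {x29, x30} × {p1}, {x29, x30} × {p2}, {x30} × {p1, p2}, {x28, x29, x30} × {p1}, {x28, x29, x30} × {p2}, {x29, x30} × {p1, p2}, {x28, x29, x30} × {p1, p2}}; |τ_{X×Y}| = 25.

Enumerate products U × V with U ∈ τ_X, V ∈ τ_Y (deduplicated):
  ∅ × ∅ = {} (∅)
  {x29} × {p1} = {(x29,p1)}
  {x29} × {p2} = {(x29,p2)}
  {x30} × {p1} = {(x30,p1)}
  {x30} × {p2} = {(x30,p2)}
  {x29} × {p1, p2} = {(x29,p1), (x29,p2)}
  {x29, x30} × {p1} = {(x29,p1), (x30,p1)}
  {x29, x30} × {p2} = {(x29,p2), (x30,p2)}
  {x30} × {p1, p2} = {(x30,p1), (x30,p2)}
  {x28, x29, x30} × {p1} = {(x28,p1), (x29,p1), (x30,p1)}
  {x28, x29, x30} × {p2} = {(x28,p2), (x29,p2), (x30,p2)}
  {x29, x30} × {p1, p2} = {(x29,p1), (x29,p2), (x30,p1), (x30,p2)}
  {x28, x29, x30} × {p1, p2} = {(x28,p1), (x28,p2), (x29,p1), (x29,p2), (x30,p1), (x30,p2)}
These 13 distinct sets form the basis B.
Close under arbitrary unions to get τ_{X×Y}; counting gives |τ_{X×Y}| = 25.


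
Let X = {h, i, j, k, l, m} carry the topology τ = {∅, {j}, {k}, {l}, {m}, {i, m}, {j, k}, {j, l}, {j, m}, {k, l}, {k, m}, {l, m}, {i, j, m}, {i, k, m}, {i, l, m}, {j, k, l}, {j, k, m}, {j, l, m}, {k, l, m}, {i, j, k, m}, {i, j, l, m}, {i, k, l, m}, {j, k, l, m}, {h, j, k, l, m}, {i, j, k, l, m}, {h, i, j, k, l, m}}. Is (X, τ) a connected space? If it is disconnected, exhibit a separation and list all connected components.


(X, τ) is connected.

Find clopen sets (U ∈ τ with X ∖ U ∈ τ):
  U = ∅, X ∖ U = {h, i, j, k, l, m} — both open, so U is clopen.
  U = {h, i, j, k, l, m}, X ∖ U = ∅ — both open, so U is clopen.
Only trivial clopens (∅ and X) exist, so (X, τ) is connected.
Compute connected components by grouping points that agree on all clopens:
  component: {h, i, j, k, l, m}


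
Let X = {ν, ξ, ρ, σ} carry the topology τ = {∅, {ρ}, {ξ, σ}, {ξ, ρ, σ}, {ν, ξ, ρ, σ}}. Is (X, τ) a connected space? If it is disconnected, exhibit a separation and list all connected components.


(X, τ) is connected.

Find clopen sets (U ∈ τ with X ∖ U ∈ τ):
  U = ∅, X ∖ U = {ν, ξ, ρ, σ} — both open, so U is clopen.
  U = {ν, ξ, ρ, σ}, X ∖ U = ∅ — both open, so U is clopen.
Only trivial clopens (∅ and X) exist, so (X, τ) is connected.
Compute connected components by grouping points that agree on all clopens:
  component: {ν, ξ, ρ, σ}
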